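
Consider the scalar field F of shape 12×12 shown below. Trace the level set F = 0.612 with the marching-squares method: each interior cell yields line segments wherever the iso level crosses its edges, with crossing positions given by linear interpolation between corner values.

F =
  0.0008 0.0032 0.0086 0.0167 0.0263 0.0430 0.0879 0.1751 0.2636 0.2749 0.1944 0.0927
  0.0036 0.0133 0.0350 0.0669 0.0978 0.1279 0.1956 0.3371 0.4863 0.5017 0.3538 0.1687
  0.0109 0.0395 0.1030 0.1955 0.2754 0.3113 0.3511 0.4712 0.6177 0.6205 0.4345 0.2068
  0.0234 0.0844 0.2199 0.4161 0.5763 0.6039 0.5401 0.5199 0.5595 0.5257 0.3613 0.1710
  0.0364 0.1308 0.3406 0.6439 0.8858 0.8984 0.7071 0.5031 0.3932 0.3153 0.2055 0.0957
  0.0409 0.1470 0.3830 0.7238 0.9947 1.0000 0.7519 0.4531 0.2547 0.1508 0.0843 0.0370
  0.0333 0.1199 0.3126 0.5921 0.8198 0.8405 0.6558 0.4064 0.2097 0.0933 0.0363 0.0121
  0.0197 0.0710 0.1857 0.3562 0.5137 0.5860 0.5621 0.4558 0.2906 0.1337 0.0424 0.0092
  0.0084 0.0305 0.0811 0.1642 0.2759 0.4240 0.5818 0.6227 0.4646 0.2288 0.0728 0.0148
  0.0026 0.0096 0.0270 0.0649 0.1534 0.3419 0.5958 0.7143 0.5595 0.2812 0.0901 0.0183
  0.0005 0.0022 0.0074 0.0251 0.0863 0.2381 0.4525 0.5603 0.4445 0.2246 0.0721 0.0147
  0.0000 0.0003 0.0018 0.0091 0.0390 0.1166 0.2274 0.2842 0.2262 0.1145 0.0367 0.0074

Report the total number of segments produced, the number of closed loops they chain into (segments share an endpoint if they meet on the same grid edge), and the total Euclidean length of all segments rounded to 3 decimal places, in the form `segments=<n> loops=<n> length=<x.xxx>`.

segments=26 loops=3 length=19.208

cell (1,7): code 0100 → (1.957,8.000)–(2.000,7.961)
cell (1,8): code 1100 → (1.928,9.000)–(1.957,8.000)
cell (1,9): code 1000 → (2.000,9.046)–(1.928,9.000)
cell (2,7): code 0010 → (2.000,7.961)–(2.098,8.000)
cell (2,8): code 0011 → (2.098,8.000)–(2.090,9.000)
cell (2,9): code 0001 → (2.090,9.000)–(2.000,9.046)
cell (3,2): code 0100 → (3.860,3.000)–(4.000,2.895)
cell (3,3): code 1100 → (3.115,4.000)–(3.860,3.000)
cell (3,4): code 1100 → (3.028,5.000)–(3.115,4.000)
cell (3,5): code 1100 → (3.431,6.000)–(3.028,5.000)
cell (3,6): code 1000 → (4.000,6.466)–(3.431,6.000)
cell (4,2): code 0110 → (4.000,2.895)–(5.000,2.672)
cell (4,6): code 1001 → (5.000,6.468)–(4.000,6.466)
cell (5,2): code 0010 → (5.000,2.672)–(5.849,3.000)
cell (5,3): code 0111 → (5.849,3.000)–(6.000,3.087)
cell (5,6): code 1001 → (6.000,6.176)–(5.000,6.468)
cell (6,3): code 0010 → (6.000,3.087)–(6.679,4.000)
cell (6,4): code 0011 → (6.679,4.000)–(6.898,5.000)
cell (6,5): code 0011 → (6.898,5.000)–(6.467,6.000)
cell (6,6): code 0001 → (6.467,6.000)–(6.000,6.176)
cell (7,6): code 0100 → (7.936,7.000)–(8.000,6.738)
cell (7,7): code 1000 → (8.000,7.068)–(7.936,7.000)
cell (8,6): code 0110 → (8.000,6.738)–(9.000,6.137)
cell (8,7): code 1001 → (9.000,7.661)–(8.000,7.068)
cell (9,6): code 0010 → (9.000,6.137)–(9.664,7.000)
cell (9,7): code 0001 → (9.664,7.000)–(9.000,7.661)
total: 26 segments, chained into 3 closed loop(s), length Σ = 19.208355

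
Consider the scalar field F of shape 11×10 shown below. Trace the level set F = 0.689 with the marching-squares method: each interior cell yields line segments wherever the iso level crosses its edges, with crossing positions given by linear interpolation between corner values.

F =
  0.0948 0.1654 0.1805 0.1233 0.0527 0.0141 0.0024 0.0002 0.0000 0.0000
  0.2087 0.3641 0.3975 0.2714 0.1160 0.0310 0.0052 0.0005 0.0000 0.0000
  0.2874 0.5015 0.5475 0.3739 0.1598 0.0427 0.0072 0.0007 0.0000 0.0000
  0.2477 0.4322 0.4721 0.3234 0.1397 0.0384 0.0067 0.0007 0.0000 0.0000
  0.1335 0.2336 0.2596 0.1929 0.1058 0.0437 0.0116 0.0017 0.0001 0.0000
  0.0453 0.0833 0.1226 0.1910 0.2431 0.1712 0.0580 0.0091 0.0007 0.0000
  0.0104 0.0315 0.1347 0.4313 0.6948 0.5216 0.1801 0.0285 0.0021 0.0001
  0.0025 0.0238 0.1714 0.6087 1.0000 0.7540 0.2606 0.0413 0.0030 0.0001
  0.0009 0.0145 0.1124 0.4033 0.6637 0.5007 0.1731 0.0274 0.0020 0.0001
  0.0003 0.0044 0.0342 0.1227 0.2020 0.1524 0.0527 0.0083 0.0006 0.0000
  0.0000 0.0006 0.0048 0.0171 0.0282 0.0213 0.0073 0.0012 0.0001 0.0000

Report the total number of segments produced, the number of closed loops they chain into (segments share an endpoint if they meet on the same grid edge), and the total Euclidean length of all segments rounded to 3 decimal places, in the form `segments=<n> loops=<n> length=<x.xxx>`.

cell (5,3): code 0100 → (5.987,4.000)–(6.000,3.978)
cell (5,4): code 1000 → (6.000,4.033)–(5.987,4.000)
cell (6,3): code 0110 → (6.000,3.978)–(7.000,3.205)
cell (6,4): code 1101 → (6.720,5.000)–(6.000,4.033)
cell (6,5): code 1000 → (7.000,5.132)–(6.720,5.000)
cell (7,3): code 0010 → (7.000,3.205)–(7.925,4.000)
cell (7,4): code 0011 → (7.925,4.000)–(7.257,5.000)
cell (7,5): code 0001 → (7.257,5.000)–(7.000,5.132)
total: 8 segments, chained into 1 closed loop(s), length Σ = 5.550218

segments=8 loops=1 length=5.550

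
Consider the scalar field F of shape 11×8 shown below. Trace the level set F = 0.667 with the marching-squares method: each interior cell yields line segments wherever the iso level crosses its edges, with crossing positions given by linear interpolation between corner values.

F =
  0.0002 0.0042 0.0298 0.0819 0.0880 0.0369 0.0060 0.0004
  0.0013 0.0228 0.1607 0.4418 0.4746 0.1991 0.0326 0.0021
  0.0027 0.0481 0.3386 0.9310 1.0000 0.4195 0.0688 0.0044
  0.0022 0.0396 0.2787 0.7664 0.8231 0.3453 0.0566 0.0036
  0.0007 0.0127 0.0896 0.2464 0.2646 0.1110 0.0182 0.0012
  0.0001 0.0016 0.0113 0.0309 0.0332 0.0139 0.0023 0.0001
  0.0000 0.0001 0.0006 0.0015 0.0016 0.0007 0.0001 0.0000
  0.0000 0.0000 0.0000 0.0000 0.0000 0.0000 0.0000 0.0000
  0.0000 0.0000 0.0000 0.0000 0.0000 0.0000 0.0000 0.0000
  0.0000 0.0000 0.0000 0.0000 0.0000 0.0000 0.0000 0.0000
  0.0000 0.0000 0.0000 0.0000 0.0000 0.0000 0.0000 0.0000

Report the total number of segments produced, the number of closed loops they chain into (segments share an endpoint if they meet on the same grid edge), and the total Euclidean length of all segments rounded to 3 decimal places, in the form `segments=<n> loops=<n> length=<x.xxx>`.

cell (1,2): code 0100 → (1.460,3.000)–(2.000,2.554)
cell (1,3): code 1100 → (1.366,4.000)–(1.460,3.000)
cell (1,4): code 1000 → (2.000,4.574)–(1.366,4.000)
cell (2,2): code 0110 → (2.000,2.554)–(3.000,2.796)
cell (2,4): code 1001 → (3.000,4.327)–(2.000,4.574)
cell (3,2): code 0010 → (3.000,2.796)–(3.191,3.000)
cell (3,3): code 0011 → (3.191,3.000)–(3.279,4.000)
cell (3,4): code 0001 → (3.279,4.000)–(3.000,4.327)
total: 8 segments, chained into 1 closed loop(s), length Σ = 6.331287

segments=8 loops=1 length=6.331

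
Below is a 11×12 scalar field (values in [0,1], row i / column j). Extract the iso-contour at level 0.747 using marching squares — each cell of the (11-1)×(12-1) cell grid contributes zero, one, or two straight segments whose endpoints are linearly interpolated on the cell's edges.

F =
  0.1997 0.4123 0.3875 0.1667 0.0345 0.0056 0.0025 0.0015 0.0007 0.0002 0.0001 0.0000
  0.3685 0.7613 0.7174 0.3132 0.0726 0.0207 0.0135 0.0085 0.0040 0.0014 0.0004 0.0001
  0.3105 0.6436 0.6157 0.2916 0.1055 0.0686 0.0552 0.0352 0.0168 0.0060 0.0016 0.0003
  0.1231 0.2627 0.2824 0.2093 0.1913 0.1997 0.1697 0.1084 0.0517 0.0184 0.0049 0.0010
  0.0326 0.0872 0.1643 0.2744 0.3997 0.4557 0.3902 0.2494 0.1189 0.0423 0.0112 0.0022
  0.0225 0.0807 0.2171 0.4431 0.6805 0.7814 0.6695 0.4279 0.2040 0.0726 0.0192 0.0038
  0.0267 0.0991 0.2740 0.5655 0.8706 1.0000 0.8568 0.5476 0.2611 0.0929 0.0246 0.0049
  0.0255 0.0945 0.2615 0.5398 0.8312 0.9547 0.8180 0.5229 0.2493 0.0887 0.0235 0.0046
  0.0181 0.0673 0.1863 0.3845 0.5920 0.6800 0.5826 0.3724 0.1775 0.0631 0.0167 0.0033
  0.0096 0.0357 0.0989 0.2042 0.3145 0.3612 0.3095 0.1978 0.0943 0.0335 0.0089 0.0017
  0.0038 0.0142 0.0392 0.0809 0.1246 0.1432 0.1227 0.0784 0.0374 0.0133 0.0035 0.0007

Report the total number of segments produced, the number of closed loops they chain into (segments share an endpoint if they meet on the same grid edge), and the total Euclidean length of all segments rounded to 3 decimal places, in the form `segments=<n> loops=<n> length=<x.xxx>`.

segments=16 loops=2 length=9.575

cell (0,0): code 0100 → (0.959,1.000)–(1.000,0.964)
cell (0,1): code 1000 → (1.000,1.326)–(0.959,1.000)
cell (1,0): code 0010 → (1.000,0.964)–(1.121,1.000)
cell (1,1): code 0001 → (1.121,1.000)–(1.000,1.326)
cell (4,4): code 0100 → (4.894,5.000)–(5.000,4.659)
cell (4,5): code 1000 → (5.000,5.307)–(4.894,5.000)
cell (5,3): code 0100 → (5.350,4.000)–(6.000,3.595)
cell (5,4): code 1110 → (5.000,4.659)–(5.350,4.000)
cell (5,5): code 1101 → (5.414,6.000)–(5.000,5.307)
cell (5,6): code 1000 → (6.000,6.355)–(5.414,6.000)
cell (6,3): code 0110 → (6.000,3.595)–(7.000,3.711)
cell (6,6): code 1001 → (7.000,6.241)–(6.000,6.355)
cell (7,3): code 0010 → (7.000,3.711)–(7.352,4.000)
cell (7,4): code 0011 → (7.352,4.000)–(7.756,5.000)
cell (7,5): code 0011 → (7.756,5.000)–(7.302,6.000)
cell (7,6): code 0001 → (7.302,6.000)–(7.000,6.241)
total: 16 segments, chained into 2 closed loop(s), length Σ = 9.575449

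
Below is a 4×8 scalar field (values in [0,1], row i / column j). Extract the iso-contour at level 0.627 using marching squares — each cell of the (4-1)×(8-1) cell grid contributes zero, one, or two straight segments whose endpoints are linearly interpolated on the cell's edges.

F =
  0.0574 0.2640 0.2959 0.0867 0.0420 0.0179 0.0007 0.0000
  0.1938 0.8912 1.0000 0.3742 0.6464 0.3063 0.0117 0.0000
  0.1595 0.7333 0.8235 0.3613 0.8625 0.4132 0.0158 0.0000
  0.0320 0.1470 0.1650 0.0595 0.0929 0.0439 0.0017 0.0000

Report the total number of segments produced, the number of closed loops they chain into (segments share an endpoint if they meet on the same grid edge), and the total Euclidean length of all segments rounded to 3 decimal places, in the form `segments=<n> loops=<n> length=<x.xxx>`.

segments=14 loops=2 length=9.680

cell (0,0): code 0100 → (0.579,1.000)–(1.000,0.621)
cell (0,1): code 1100 → (0.470,2.000)–(0.579,1.000)
cell (0,2): code 1000 → (1.000,2.596)–(0.470,2.000)
cell (0,3): code 0100 → (0.968,4.000)–(1.000,3.929)
cell (0,4): code 1000 → (1.000,4.057)–(0.968,4.000)
cell (1,0): code 0110 → (1.000,0.621)–(2.000,0.815)
cell (1,2): code 1001 → (2.000,2.425)–(1.000,2.596)
cell (1,3): code 0110 → (1.000,3.929)–(2.000,3.530)
cell (1,4): code 1001 → (2.000,4.524)–(1.000,4.057)
cell (2,0): code 0010 → (2.000,0.815)–(2.181,1.000)
cell (2,1): code 0011 → (2.181,1.000)–(2.298,2.000)
cell (2,2): code 0001 → (2.298,2.000)–(2.000,2.425)
cell (2,3): code 0010 → (2.000,3.530)–(2.306,4.000)
cell (2,4): code 0001 → (2.306,4.000)–(2.000,4.524)
total: 14 segments, chained into 2 closed loop(s), length Σ = 9.679870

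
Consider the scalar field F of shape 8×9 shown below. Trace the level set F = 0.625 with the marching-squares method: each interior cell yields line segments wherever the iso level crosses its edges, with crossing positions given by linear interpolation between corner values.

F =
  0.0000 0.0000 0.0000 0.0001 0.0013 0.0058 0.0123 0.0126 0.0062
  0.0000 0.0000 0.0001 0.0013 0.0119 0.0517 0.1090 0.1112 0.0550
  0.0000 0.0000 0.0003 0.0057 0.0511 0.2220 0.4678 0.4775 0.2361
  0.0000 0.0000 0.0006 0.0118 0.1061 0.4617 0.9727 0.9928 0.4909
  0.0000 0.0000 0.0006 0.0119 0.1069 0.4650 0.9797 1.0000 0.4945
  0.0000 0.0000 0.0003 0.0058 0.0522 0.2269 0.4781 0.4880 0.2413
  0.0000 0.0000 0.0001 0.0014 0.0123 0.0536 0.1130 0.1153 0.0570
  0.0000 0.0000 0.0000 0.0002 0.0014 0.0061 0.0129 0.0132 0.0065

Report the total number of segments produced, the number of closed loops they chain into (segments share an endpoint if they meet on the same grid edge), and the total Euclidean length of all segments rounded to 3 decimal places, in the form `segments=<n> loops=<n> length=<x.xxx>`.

segments=8 loops=1 length=8.022

cell (2,5): code 0100 → (2.311,6.000)–(3.000,5.320)
cell (2,6): code 1100 → (2.286,7.000)–(2.311,6.000)
cell (2,7): code 1000 → (3.000,7.733)–(2.286,7.000)
cell (3,5): code 0110 → (3.000,5.320)–(4.000,5.311)
cell (3,7): code 1001 → (4.000,7.742)–(3.000,7.733)
cell (4,5): code 0010 → (4.000,5.311)–(4.707,6.000)
cell (4,6): code 0011 → (4.707,6.000)–(4.732,7.000)
cell (4,7): code 0001 → (4.732,7.000)–(4.000,7.742)
total: 8 segments, chained into 1 closed loop(s), length Σ = 8.021669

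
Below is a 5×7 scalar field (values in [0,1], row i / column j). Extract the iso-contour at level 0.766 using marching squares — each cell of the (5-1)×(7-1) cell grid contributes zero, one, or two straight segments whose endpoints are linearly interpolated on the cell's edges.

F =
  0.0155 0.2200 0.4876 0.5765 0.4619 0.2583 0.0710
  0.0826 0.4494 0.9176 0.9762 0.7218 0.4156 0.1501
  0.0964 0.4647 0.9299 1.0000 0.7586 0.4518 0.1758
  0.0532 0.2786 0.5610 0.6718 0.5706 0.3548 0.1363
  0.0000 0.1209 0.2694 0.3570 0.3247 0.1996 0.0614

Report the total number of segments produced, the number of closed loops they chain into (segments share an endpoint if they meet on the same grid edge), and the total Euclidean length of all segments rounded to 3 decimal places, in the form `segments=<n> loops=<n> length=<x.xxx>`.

cell (0,1): code 0100 → (0.647,2.000)–(1.000,1.676)
cell (0,2): code 1100 → (0.474,3.000)–(0.647,2.000)
cell (0,3): code 1000 → (1.000,3.826)–(0.474,3.000)
cell (1,1): code 0110 → (1.000,1.676)–(2.000,1.648)
cell (1,3): code 1001 → (2.000,3.969)–(1.000,3.826)
cell (2,1): code 0010 → (2.000,1.648)–(2.444,2.000)
cell (2,2): code 0011 → (2.444,2.000)–(2.713,3.000)
cell (2,3): code 0001 → (2.713,3.000)–(2.000,3.969)
total: 8 segments, chained into 1 closed loop(s), length Σ = 7.289428

segments=8 loops=1 length=7.289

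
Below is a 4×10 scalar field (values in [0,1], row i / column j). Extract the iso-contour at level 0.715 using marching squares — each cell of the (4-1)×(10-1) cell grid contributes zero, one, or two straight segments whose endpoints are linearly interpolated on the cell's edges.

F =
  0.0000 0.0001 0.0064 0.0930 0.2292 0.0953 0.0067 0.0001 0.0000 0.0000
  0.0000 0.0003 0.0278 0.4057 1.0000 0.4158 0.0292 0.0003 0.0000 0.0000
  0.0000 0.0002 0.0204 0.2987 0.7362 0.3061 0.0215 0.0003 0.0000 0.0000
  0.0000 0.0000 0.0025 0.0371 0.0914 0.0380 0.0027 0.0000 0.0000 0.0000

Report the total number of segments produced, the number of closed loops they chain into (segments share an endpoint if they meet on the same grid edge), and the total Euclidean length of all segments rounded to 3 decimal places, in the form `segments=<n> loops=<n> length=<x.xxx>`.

cell (0,3): code 0100 → (0.630,4.000)–(1.000,3.520)
cell (0,4): code 1000 → (1.000,4.488)–(0.630,4.000)
cell (1,3): code 0110 → (1.000,3.520)–(2.000,3.952)
cell (1,4): code 1001 → (2.000,4.049)–(1.000,4.488)
cell (2,3): code 0010 → (2.000,3.952)–(2.033,4.000)
cell (2,4): code 0001 → (2.033,4.000)–(2.000,4.049)
total: 6 segments, chained into 1 closed loop(s), length Σ = 3.516392

segments=6 loops=1 length=3.516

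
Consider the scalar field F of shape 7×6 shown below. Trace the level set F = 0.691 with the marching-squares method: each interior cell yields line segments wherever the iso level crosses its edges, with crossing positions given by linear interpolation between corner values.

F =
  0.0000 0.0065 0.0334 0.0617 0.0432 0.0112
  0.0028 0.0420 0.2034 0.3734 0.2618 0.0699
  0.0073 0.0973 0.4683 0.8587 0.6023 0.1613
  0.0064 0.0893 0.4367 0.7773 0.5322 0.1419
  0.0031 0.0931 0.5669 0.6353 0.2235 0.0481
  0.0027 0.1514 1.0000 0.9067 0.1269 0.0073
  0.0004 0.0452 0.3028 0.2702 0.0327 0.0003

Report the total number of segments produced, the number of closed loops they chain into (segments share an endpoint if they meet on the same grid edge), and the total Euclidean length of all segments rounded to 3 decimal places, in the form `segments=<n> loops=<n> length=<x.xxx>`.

cell (1,2): code 0100 → (1.654,3.000)–(2.000,2.570)
cell (1,3): code 1000 → (2.000,3.654)–(1.654,3.000)
cell (2,2): code 0110 → (2.000,2.570)–(3.000,2.747)
cell (2,3): code 1001 → (3.000,3.352)–(2.000,3.654)
cell (3,2): code 0010 → (3.000,2.747)–(3.608,3.000)
cell (3,3): code 0001 → (3.608,3.000)–(3.000,3.352)
cell (4,1): code 0100 → (4.287,2.000)–(5.000,1.636)
cell (4,2): code 1100 → (4.205,3.000)–(4.287,2.000)
cell (4,3): code 1000 → (5.000,3.277)–(4.205,3.000)
cell (5,1): code 0010 → (5.000,1.636)–(5.443,2.000)
cell (5,2): code 0011 → (5.443,2.000)–(5.339,3.000)
cell (5,3): code 0001 → (5.339,3.000)–(5.000,3.277)
total: 12 segments, chained into 2 closed loop(s), length Σ = 9.374157

segments=12 loops=2 length=9.374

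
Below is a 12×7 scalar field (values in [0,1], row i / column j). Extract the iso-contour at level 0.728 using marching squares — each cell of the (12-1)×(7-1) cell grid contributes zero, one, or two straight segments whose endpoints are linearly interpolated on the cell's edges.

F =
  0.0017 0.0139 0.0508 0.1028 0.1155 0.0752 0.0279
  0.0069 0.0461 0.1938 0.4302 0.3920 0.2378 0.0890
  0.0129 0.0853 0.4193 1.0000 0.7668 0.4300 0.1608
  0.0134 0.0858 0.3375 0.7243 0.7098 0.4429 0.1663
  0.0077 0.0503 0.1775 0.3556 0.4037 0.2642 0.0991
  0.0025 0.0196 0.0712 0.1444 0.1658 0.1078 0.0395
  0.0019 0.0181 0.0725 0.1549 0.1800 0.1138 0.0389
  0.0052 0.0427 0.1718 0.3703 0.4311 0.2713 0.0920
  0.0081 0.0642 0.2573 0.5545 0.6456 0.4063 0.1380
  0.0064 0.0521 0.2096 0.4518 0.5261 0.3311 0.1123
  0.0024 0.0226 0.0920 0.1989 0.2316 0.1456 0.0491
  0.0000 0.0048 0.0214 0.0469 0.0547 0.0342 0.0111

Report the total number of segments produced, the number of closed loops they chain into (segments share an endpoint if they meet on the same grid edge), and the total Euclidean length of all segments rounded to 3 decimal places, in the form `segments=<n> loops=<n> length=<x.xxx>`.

segments=6 loops=1 length=4.720

cell (1,2): code 0100 → (1.523,3.000)–(2.000,2.532)
cell (1,3): code 1100 → (1.896,4.000)–(1.523,3.000)
cell (1,4): code 1000 → (2.000,4.115)–(1.896,4.000)
cell (2,2): code 0010 → (2.000,2.532)–(2.987,3.000)
cell (2,3): code 0011 → (2.987,3.000)–(2.681,4.000)
cell (2,4): code 0001 → (2.681,4.000)–(2.000,4.115)
total: 6 segments, chained into 1 closed loop(s), length Σ = 4.719500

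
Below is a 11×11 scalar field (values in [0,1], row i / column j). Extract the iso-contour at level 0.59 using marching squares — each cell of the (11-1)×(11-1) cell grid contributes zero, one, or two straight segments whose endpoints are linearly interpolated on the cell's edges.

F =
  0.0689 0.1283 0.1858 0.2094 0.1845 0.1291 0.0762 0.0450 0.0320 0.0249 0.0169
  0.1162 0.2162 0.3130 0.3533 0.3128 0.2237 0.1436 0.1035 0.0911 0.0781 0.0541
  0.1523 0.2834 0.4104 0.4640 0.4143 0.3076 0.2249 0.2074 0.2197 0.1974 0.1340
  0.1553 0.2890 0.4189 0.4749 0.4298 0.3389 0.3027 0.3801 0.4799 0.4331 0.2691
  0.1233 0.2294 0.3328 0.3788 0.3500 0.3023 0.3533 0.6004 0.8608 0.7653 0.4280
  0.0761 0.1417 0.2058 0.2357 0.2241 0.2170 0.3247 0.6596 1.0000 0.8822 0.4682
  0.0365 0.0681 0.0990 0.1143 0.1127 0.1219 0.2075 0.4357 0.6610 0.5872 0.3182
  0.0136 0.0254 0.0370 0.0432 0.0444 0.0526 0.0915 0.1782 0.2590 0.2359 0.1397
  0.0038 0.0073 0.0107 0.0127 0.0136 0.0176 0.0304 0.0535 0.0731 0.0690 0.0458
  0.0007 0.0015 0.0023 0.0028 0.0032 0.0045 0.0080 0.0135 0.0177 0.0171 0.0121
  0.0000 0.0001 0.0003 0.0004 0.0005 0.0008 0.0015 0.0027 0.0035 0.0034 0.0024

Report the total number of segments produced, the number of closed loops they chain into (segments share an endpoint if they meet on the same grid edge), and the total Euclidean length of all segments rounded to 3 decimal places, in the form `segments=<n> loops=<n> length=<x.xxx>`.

segments=12 loops=1 length=8.992

cell (3,6): code 0100 → (3.953,7.000)–(4.000,6.958)
cell (3,7): code 1100 → (3.289,8.000)–(3.953,7.000)
cell (3,8): code 1100 → (3.472,9.000)–(3.289,8.000)
cell (3,9): code 1000 → (4.000,9.520)–(3.472,9.000)
cell (4,6): code 0110 → (4.000,6.958)–(5.000,6.792)
cell (4,9): code 1001 → (5.000,9.706)–(4.000,9.520)
cell (5,6): code 0010 → (5.000,6.792)–(5.311,7.000)
cell (5,7): code 0111 → (5.311,7.000)–(6.000,7.685)
cell (5,8): code 1011 → (6.000,8.962)–(5.991,9.000)
cell (5,9): code 0001 → (5.991,9.000)–(5.000,9.706)
cell (6,7): code 0010 → (6.000,7.685)–(6.177,8.000)
cell (6,8): code 0001 → (6.177,8.000)–(6.000,8.962)
total: 12 segments, chained into 1 closed loop(s), length Σ = 8.991836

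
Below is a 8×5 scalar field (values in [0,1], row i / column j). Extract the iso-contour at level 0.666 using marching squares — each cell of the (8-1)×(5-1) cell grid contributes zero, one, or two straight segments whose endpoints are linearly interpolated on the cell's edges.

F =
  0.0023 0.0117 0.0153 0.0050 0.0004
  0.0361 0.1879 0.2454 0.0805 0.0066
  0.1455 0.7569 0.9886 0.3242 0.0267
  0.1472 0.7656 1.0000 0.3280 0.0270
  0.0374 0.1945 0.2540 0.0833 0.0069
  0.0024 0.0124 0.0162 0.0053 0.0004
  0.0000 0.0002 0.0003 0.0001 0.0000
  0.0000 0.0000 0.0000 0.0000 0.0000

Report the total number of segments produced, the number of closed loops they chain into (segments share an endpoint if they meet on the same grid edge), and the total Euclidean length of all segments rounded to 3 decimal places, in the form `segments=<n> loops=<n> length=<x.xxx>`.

segments=8 loops=1 length=5.850

cell (1,0): code 0100 → (1.840,1.000)–(2.000,0.851)
cell (1,1): code 1100 → (1.566,2.000)–(1.840,1.000)
cell (1,2): code 1000 → (2.000,2.486)–(1.566,2.000)
cell (2,0): code 0110 → (2.000,0.851)–(3.000,0.839)
cell (2,2): code 1001 → (3.000,2.497)–(2.000,2.486)
cell (3,0): code 0010 → (3.000,0.839)–(3.174,1.000)
cell (3,1): code 0011 → (3.174,1.000)–(3.448,2.000)
cell (3,2): code 0001 → (3.448,2.000)–(3.000,2.497)
total: 8 segments, chained into 1 closed loop(s), length Σ = 5.849623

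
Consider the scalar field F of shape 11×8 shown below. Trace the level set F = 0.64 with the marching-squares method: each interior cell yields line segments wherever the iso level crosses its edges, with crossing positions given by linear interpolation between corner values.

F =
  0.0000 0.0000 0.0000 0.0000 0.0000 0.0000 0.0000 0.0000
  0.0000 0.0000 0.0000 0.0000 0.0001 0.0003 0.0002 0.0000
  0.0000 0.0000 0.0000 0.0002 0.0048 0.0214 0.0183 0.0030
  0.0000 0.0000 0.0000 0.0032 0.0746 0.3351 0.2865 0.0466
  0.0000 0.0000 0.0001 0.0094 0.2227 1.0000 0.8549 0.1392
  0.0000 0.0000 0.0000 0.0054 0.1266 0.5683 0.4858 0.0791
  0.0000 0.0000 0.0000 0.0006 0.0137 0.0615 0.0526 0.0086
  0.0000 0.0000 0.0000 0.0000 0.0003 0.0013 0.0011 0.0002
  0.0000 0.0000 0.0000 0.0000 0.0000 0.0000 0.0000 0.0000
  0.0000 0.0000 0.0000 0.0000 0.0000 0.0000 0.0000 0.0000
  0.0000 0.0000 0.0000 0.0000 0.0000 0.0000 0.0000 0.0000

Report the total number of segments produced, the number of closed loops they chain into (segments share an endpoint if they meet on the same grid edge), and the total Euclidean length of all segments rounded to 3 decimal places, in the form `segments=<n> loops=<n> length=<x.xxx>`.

cell (3,4): code 0100 → (3.459,5.000)–(4.000,4.537)
cell (3,5): code 1100 → (3.622,6.000)–(3.459,5.000)
cell (3,6): code 1000 → (4.000,6.300)–(3.622,6.000)
cell (4,4): code 0010 → (4.000,4.537)–(4.834,5.000)
cell (4,5): code 0011 → (4.834,5.000)–(4.582,6.000)
cell (4,6): code 0001 → (4.582,6.000)–(4.000,6.300)
total: 6 segments, chained into 1 closed loop(s), length Σ = 4.848731

segments=6 loops=1 length=4.849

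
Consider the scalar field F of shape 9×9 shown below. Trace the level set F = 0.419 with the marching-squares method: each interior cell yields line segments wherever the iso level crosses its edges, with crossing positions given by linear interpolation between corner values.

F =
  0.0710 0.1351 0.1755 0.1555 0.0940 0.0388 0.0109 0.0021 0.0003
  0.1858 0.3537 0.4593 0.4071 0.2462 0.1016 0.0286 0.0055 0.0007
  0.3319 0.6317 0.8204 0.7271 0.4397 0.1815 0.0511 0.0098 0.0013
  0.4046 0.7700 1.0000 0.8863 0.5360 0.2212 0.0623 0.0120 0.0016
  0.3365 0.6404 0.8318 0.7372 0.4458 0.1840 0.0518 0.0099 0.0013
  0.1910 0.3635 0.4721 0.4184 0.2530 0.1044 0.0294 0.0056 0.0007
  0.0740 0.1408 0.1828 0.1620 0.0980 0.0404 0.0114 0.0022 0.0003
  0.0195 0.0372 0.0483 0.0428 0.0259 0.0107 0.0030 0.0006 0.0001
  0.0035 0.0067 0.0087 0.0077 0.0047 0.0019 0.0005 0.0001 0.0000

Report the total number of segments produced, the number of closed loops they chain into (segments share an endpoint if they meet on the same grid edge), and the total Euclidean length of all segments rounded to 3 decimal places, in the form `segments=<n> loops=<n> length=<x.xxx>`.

segments=18 loops=1 length=13.374

cell (0,1): code 0100 → (0.858,2.000)–(1.000,1.618)
cell (0,2): code 1000 → (1.000,2.772)–(0.858,2.000)
cell (1,0): code 0100 → (1.235,1.000)–(2.000,0.291)
cell (1,1): code 1110 → (1.000,1.618)–(1.235,1.000)
cell (1,2): code 1101 → (1.037,3.000)–(1.000,2.772)
cell (1,3): code 1100 → (1.893,4.000)–(1.037,3.000)
cell (1,4): code 1000 → (2.000,4.080)–(1.893,4.000)
cell (2,0): code 0110 → (2.000,0.291)–(3.000,0.039)
cell (2,4): code 1001 → (3.000,4.372)–(2.000,4.080)
cell (3,0): code 0110 → (3.000,0.039)–(4.000,0.271)
cell (3,4): code 1001 → (4.000,4.102)–(3.000,4.372)
cell (4,0): code 0010 → (4.000,0.271)–(4.800,1.000)
cell (4,1): code 0111 → (4.800,1.000)–(5.000,1.511)
cell (4,2): code 1011 → (5.000,2.989)–(4.998,3.000)
cell (4,3): code 0011 → (4.998,3.000)–(4.139,4.000)
cell (4,4): code 0001 → (4.139,4.000)–(4.000,4.102)
cell (5,1): code 0010 → (5.000,1.511)–(5.184,2.000)
cell (5,2): code 0001 → (5.184,2.000)–(5.000,2.989)
total: 18 segments, chained into 1 closed loop(s), length Σ = 13.373791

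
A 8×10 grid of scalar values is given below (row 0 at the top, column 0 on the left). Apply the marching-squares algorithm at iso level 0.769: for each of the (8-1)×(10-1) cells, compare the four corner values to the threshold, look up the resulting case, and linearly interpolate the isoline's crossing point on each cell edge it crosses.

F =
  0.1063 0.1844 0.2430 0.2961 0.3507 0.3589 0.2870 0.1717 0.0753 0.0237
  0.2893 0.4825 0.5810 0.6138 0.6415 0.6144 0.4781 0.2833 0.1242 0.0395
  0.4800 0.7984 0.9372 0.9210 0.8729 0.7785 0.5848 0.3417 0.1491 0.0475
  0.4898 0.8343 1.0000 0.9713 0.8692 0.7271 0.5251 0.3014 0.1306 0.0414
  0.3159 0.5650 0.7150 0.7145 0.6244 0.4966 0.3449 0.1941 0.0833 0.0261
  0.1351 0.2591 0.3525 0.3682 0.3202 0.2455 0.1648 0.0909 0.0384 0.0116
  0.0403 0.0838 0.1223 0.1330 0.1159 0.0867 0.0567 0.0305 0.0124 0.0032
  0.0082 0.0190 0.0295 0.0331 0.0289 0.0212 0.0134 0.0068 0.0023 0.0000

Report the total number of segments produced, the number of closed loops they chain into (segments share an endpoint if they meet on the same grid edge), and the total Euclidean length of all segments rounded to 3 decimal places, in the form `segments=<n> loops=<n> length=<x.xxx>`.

cell (1,0): code 0100 → (1.907,1.000)–(2.000,0.908)
cell (1,1): code 1100 → (1.528,2.000)–(1.907,1.000)
cell (1,2): code 1100 → (1.505,3.000)–(1.528,2.000)
cell (1,3): code 1100 → (1.551,4.000)–(1.505,3.000)
cell (1,4): code 1100 → (1.942,5.000)–(1.551,4.000)
cell (1,5): code 1000 → (2.000,5.049)–(1.942,5.000)
cell (2,0): code 0110 → (2.000,0.908)–(3.000,0.810)
cell (2,4): code 1011 → (3.000,4.705)–(2.185,5.000)
cell (2,5): code 0001 → (2.185,5.000)–(2.000,5.049)
cell (3,0): code 0010 → (3.000,0.810)–(3.242,1.000)
cell (3,1): code 0011 → (3.242,1.000)–(3.811,2.000)
cell (3,2): code 0011 → (3.811,2.000)–(3.788,3.000)
cell (3,3): code 0011 → (3.788,3.000)–(3.409,4.000)
cell (3,4): code 0001 → (3.409,4.000)–(3.000,4.705)
total: 14 segments, chained into 1 closed loop(s), length Σ = 10.756961

segments=14 loops=1 length=10.757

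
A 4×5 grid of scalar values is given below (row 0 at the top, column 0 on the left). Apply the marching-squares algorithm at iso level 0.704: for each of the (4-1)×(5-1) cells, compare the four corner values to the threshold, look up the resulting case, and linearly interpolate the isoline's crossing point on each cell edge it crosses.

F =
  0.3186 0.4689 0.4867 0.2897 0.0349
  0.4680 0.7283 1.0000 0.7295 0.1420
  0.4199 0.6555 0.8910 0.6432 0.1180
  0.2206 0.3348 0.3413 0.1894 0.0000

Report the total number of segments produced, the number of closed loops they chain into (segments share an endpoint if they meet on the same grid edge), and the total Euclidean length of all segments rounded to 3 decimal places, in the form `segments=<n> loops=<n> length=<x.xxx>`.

cell (0,0): code 0100 → (0.906,1.000)–(1.000,0.907)
cell (0,1): code 1100 → (0.423,2.000)–(0.906,1.000)
cell (0,2): code 1100 → (0.942,3.000)–(0.423,2.000)
cell (0,3): code 1000 → (1.000,3.043)–(0.942,3.000)
cell (1,0): code 0010 → (1.000,0.907)–(1.334,1.000)
cell (1,1): code 0111 → (1.334,1.000)–(2.000,1.206)
cell (1,2): code 1011 → (2.000,2.755)–(1.295,3.000)
cell (1,3): code 0001 → (1.295,3.000)–(1.000,3.043)
cell (2,1): code 0010 → (2.000,1.206)–(2.340,2.000)
cell (2,2): code 0001 → (2.340,2.000)–(2.000,2.755)
total: 10 segments, chained into 1 closed loop(s), length Σ = 6.221938

segments=10 loops=1 length=6.222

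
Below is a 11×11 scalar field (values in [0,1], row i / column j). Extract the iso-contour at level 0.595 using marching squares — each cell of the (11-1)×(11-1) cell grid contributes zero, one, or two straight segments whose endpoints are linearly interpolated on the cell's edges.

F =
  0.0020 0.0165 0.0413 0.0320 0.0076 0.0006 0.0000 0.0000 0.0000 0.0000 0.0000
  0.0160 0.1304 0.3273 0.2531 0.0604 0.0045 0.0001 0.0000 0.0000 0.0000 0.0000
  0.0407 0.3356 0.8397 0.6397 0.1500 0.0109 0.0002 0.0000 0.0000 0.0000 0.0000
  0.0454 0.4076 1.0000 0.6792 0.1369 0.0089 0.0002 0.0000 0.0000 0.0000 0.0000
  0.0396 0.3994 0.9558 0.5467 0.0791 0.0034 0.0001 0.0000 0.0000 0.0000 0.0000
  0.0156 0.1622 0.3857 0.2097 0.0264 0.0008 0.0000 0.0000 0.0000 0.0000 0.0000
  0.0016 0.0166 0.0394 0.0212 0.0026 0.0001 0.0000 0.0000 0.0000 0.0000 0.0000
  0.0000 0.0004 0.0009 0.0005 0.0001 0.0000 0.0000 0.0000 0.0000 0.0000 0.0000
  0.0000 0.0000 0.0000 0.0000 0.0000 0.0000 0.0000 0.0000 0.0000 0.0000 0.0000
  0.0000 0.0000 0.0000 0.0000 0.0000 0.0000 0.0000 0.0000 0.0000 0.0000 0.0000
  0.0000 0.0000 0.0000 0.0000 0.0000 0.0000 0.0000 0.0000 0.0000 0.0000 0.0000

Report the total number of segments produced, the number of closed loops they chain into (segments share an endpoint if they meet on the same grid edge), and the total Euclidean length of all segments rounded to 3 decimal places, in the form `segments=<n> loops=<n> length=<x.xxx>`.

cell (1,1): code 0100 → (1.522,2.000)–(2.000,1.515)
cell (1,2): code 1100 → (1.884,3.000)–(1.522,2.000)
cell (1,3): code 1000 → (2.000,3.091)–(1.884,3.000)
cell (2,1): code 0110 → (2.000,1.515)–(3.000,1.316)
cell (2,3): code 1001 → (3.000,3.155)–(2.000,3.091)
cell (3,1): code 0110 → (3.000,1.316)–(4.000,1.352)
cell (3,2): code 1011 → (4.000,2.882)–(3.635,3.000)
cell (3,3): code 0001 → (3.635,3.000)–(3.000,3.155)
cell (4,1): code 0010 → (4.000,1.352)–(4.633,2.000)
cell (4,2): code 0001 → (4.633,2.000)–(4.000,2.882)
total: 10 segments, chained into 1 closed loop(s), length Σ = 7.942818

segments=10 loops=1 length=7.943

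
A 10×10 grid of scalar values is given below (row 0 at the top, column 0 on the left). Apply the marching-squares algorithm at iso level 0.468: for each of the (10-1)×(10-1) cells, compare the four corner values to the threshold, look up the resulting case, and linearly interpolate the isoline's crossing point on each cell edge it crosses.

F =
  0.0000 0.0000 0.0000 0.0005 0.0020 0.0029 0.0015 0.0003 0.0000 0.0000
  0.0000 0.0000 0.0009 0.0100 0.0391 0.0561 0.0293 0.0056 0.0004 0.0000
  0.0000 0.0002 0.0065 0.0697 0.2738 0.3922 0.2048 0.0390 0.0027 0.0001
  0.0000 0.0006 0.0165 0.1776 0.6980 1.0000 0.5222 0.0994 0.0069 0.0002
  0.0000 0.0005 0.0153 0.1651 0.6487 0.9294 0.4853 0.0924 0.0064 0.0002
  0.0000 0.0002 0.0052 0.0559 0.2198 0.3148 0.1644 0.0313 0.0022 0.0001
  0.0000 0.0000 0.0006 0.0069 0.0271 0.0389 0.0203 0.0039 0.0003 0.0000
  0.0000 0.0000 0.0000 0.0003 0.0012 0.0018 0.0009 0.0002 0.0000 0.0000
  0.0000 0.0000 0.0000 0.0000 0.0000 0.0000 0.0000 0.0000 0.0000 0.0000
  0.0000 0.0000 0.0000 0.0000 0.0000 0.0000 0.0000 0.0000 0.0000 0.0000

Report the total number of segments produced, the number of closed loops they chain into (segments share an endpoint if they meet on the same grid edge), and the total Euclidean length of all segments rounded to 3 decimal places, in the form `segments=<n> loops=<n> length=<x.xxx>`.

cell (2,3): code 0100 → (2.458,4.000)–(3.000,3.558)
cell (2,4): code 1100 → (2.125,5.000)–(2.458,4.000)
cell (2,5): code 1100 → (2.829,6.000)–(2.125,5.000)
cell (2,6): code 1000 → (3.000,6.128)–(2.829,6.000)
cell (3,3): code 0110 → (3.000,3.558)–(4.000,3.626)
cell (3,6): code 1001 → (4.000,6.044)–(3.000,6.128)
cell (4,3): code 0010 → (4.000,3.626)–(4.421,4.000)
cell (4,4): code 0011 → (4.421,4.000)–(4.751,5.000)
cell (4,5): code 0011 → (4.751,5.000)–(4.054,6.000)
cell (4,6): code 0001 → (4.054,6.000)–(4.000,6.044)
total: 10 segments, chained into 1 closed loop(s), length Σ = 8.100613

segments=10 loops=1 length=8.101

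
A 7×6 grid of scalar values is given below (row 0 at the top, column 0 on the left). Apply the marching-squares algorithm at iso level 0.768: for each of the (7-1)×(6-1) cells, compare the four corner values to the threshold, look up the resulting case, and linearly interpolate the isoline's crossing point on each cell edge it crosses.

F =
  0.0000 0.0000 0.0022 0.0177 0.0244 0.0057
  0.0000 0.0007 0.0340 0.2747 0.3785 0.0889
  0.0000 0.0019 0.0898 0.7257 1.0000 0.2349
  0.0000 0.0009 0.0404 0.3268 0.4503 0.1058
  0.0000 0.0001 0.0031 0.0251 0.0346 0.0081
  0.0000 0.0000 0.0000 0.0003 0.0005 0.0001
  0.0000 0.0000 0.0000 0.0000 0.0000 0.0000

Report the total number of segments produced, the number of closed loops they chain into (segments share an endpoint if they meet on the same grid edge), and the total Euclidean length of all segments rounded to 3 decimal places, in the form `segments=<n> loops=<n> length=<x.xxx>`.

segments=4 loops=1 length=2.870

cell (1,3): code 0100 → (1.627,4.000)–(2.000,3.154)
cell (1,4): code 1000 → (2.000,4.303)–(1.627,4.000)
cell (2,3): code 0010 → (2.000,3.154)–(2.422,4.000)
cell (2,4): code 0001 → (2.422,4.000)–(2.000,4.303)
total: 4 segments, chained into 1 closed loop(s), length Σ = 2.870360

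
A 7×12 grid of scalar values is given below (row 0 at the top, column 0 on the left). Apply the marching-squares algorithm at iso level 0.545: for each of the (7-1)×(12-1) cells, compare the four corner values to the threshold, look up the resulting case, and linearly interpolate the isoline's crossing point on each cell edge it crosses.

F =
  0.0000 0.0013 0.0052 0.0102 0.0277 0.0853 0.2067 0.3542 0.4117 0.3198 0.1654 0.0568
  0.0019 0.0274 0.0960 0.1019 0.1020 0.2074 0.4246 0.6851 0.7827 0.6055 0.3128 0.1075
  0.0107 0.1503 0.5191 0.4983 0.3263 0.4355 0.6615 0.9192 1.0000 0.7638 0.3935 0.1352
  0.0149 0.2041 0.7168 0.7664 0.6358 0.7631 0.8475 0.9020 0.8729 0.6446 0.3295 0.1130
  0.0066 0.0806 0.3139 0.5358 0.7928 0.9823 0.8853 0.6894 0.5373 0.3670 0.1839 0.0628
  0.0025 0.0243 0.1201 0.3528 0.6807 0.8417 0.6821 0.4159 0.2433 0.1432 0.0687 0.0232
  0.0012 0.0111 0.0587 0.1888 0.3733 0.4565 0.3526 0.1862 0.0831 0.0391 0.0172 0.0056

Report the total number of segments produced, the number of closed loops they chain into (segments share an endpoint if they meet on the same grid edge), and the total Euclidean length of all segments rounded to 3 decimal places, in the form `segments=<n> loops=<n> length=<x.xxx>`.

cell (0,6): code 0100 → (0.577,7.000)–(1.000,6.462)
cell (0,7): code 1100 → (0.359,8.000)–(0.577,7.000)
cell (0,8): code 1100 → (0.788,9.000)–(0.359,8.000)
cell (0,9): code 1000 → (1.000,9.207)–(0.788,9.000)
cell (1,5): code 0100 → (1.508,6.000)–(2.000,5.485)
cell (1,6): code 1110 → (1.000,6.462)–(1.508,6.000)
cell (1,9): code 1001 → (2.000,9.591)–(1.000,9.207)
cell (2,1): code 0100 → (2.131,2.000)–(3.000,1.665)
cell (2,2): code 1100 → (2.174,3.000)–(2.131,2.000)
cell (2,3): code 1100 → (2.707,4.000)–(2.174,3.000)
cell (2,4): code 1100 → (2.334,5.000)–(2.707,4.000)
cell (2,5): code 1110 → (2.000,5.485)–(2.334,5.000)
cell (2,9): code 1001 → (3.000,9.316)–(2.000,9.591)
cell (3,1): code 0010 → (3.000,1.665)–(3.426,2.000)
cell (3,2): code 0011 → (3.426,2.000)–(3.960,3.000)
cell (3,3): code 0111 → (3.960,3.000)–(4.000,3.036)
cell (3,7): code 1011 → (4.000,7.949)–(3.977,8.000)
cell (3,8): code 0011 → (3.977,8.000)–(3.359,9.000)
cell (3,9): code 0001 → (3.359,9.000)–(3.000,9.316)
cell (4,3): code 0110 → (4.000,3.036)–(5.000,3.586)
cell (4,6): code 1011 → (5.000,6.515)–(4.528,7.000)
cell (4,7): code 0001 → (4.528,7.000)–(4.000,7.949)
cell (5,3): code 0010 → (5.000,3.586)–(5.441,4.000)
cell (5,4): code 0011 → (5.441,4.000)–(5.770,5.000)
cell (5,5): code 0011 → (5.770,5.000)–(5.416,6.000)
cell (5,6): code 0001 → (5.416,6.000)–(5.000,6.515)
total: 26 segments, chained into 1 closed loop(s), length Σ = 21.044578

segments=26 loops=1 length=21.045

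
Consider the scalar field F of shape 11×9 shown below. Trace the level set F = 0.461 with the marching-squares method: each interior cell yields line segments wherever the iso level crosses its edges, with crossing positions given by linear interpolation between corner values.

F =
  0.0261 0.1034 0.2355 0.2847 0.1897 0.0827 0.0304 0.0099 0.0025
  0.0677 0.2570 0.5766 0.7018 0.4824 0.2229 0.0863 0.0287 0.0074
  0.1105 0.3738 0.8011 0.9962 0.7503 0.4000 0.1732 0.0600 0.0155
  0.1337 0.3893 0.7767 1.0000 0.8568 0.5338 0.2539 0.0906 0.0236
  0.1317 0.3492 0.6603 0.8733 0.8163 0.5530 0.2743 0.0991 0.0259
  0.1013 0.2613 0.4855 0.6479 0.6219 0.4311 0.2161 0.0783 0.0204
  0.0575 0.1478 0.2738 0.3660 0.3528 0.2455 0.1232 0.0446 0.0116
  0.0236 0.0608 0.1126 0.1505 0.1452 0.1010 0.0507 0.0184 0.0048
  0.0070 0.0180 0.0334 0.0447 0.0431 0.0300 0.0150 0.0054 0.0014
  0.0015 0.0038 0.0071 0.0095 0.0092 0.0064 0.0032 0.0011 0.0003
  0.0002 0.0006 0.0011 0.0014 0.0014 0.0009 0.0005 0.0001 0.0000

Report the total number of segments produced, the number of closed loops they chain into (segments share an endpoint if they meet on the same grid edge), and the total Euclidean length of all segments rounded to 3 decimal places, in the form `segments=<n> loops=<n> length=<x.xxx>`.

cell (0,1): code 0100 → (0.661,2.000)–(1.000,1.638)
cell (0,2): code 1100 → (0.423,3.000)–(0.661,2.000)
cell (0,3): code 1100 → (0.927,4.000)–(0.423,3.000)
cell (0,4): code 1000 → (1.000,4.082)–(0.927,4.000)
cell (1,1): code 0110 → (1.000,1.638)–(2.000,1.204)
cell (1,4): code 1001 → (2.000,4.826)–(1.000,4.082)
cell (2,1): code 0110 → (2.000,1.204)–(3.000,1.185)
cell (2,4): code 1101 → (2.456,5.000)–(2.000,4.826)
cell (2,5): code 1000 → (3.000,5.260)–(2.456,5.000)
cell (3,1): code 0110 → (3.000,1.185)–(4.000,1.359)
cell (3,5): code 1001 → (4.000,5.330)–(3.000,5.260)
cell (4,1): code 0110 → (4.000,1.359)–(5.000,1.891)
cell (4,4): code 1011 → (5.000,4.843)–(4.755,5.000)
cell (4,5): code 0001 → (4.755,5.000)–(4.000,5.330)
cell (5,1): code 0010 → (5.000,1.891)–(5.116,2.000)
cell (5,2): code 0011 → (5.116,2.000)–(5.663,3.000)
cell (5,3): code 0011 → (5.663,3.000)–(5.598,4.000)
cell (5,4): code 0001 → (5.598,4.000)–(5.000,4.843)
total: 18 segments, chained into 1 closed loop(s), length Σ = 14.781101

segments=18 loops=1 length=14.781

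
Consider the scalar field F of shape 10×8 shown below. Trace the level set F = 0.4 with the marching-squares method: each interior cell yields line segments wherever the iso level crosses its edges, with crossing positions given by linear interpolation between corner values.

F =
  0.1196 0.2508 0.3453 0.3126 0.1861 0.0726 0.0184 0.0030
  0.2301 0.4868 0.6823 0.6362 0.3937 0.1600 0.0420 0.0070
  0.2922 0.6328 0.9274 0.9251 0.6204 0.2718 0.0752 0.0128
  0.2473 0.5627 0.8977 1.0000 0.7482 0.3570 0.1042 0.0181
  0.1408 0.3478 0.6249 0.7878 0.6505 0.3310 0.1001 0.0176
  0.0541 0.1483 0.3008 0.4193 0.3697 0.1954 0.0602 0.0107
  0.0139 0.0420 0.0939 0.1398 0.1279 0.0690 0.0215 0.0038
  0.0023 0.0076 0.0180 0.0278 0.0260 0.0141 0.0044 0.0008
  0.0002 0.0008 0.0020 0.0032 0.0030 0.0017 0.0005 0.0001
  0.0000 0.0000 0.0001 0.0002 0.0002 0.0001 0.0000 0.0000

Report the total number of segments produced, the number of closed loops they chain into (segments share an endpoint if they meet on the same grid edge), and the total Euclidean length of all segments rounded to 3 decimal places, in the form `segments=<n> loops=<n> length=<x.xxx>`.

segments=18 loops=1 length=14.698

cell (0,0): code 0100 → (0.632,1.000)–(1.000,0.662)
cell (0,1): code 1100 → (0.162,2.000)–(0.632,1.000)
cell (0,2): code 1100 → (0.270,3.000)–(0.162,2.000)
cell (0,3): code 1000 → (1.000,3.974)–(0.270,3.000)
cell (1,0): code 0110 → (1.000,0.662)–(2.000,0.317)
cell (1,3): code 1101 → (1.028,4.000)–(1.000,3.974)
cell (1,4): code 1000 → (2.000,4.632)–(1.028,4.000)
cell (2,0): code 0110 → (2.000,0.317)–(3.000,0.484)
cell (2,4): code 1001 → (3.000,4.890)–(2.000,4.632)
cell (3,0): code 0010 → (3.000,0.484)–(3.757,1.000)
cell (3,1): code 0111 → (3.757,1.000)–(4.000,1.188)
cell (3,4): code 1001 → (4.000,4.784)–(3.000,4.890)
cell (4,1): code 0010 → (4.000,1.188)–(4.694,2.000)
cell (4,2): code 0111 → (4.694,2.000)–(5.000,2.837)
cell (4,3): code 1011 → (5.000,3.389)–(4.892,4.000)
cell (4,4): code 0001 → (4.892,4.000)–(4.000,4.784)
cell (5,2): code 0010 → (5.000,2.837)–(5.069,3.000)
cell (5,3): code 0001 → (5.069,3.000)–(5.000,3.389)
total: 18 segments, chained into 1 closed loop(s), length Σ = 14.698225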